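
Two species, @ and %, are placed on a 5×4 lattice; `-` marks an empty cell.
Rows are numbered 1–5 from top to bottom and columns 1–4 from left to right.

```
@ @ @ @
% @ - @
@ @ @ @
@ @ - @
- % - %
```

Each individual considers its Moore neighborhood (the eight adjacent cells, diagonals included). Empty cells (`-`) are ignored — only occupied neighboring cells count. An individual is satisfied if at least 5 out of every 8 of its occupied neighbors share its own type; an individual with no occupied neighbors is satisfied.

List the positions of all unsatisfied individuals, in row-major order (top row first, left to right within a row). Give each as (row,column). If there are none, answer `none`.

(2,1), (5,2), (5,4)

(1,1)@ 2/3 satisfied
(1,2)@ 3/4 satisfied
(1,3)@ 4/4 satisfied
(1,4)@ 2/2 satisfied
(2,1)% 0/5 not
(2,2)@ 6/7 satisfied
(2,4)@ 4/4 satisfied
(3,1)@ 4/5 satisfied
(3,2)@ 5/6 satisfied
(3,3)@ 6/6 satisfied
(3,4)@ 3/3 satisfied
(4,1)@ 3/4 satisfied
(4,2)@ 4/5 satisfied
(4,4)@ 2/3 satisfied
(5,2)% 0/2 not
(5,4)% 0/1 not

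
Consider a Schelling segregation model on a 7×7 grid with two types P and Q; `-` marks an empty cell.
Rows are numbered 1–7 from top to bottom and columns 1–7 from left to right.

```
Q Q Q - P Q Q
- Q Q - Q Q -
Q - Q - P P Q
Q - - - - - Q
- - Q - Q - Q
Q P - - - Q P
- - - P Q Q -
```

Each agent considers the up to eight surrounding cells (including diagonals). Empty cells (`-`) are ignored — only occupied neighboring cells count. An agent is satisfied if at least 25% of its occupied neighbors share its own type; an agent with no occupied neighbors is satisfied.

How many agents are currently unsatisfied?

(1,1)Q 2/2 ✓
(1,2)Q 4/4 ✓
(1,3)Q 3/3 ✓
(1,5)P 0/3 ✗
(1,6)Q 3/4 ✓
(1,7)Q 2/2 ✓
(2,2)Q 6/6 ✓
(2,3)Q 4/4 ✓
(2,5)Q 2/5 ✓
(2,6)Q 4/7 ✓
(3,1)Q 2/2 ✓
(3,3)Q 2/2 ✓
(3,5)P 1/3 ✓
(3,6)P 1/5 ✗
(3,7)Q 2/3 ✓
(4,1)Q 1/1 ✓
(4,7)Q 2/3 ✓
(5,3)Q 0/1 ✗
(5,5)Q 1/1 ✓
(5,7)Q 2/3 ✓
(6,1)Q 0/1 ✗
(6,2)P 0/2 ✗
(6,6)Q 4/5 ✓
(6,7)P 0/3 ✗
(7,4)P 0/1 ✗
(7,5)Q 2/3 ✓
(7,6)Q 2/3 ✓
Unsatisfied: (1,5), (3,6), (5,3), (6,1), (6,2), (6,7), (7,4) — 7 in total.

7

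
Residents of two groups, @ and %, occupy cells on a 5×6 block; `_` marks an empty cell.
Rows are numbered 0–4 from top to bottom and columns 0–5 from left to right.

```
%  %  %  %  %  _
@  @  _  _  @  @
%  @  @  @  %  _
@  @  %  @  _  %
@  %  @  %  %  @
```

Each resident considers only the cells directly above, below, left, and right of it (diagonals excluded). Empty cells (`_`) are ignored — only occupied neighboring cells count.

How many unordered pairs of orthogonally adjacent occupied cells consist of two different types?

Scan each occupied cell's neighbors to the right and below so each pair is counted once.
Row 0: %(0,0)–%(0,1)= %(0,0)–@(1,0)≠ %(0,1)–%(0,2)= %(0,1)–@(1,1)≠ %(0,2)–%(0,3)= %(0,3)–%(0,4)= %(0,4)–@(1,4)≠  → 3/7 unlike.
Row 1: @(1,0)–@(1,1)= @(1,0)–%(2,0)≠ @(1,1)–@(2,1)= @(1,4)–@(1,5)= @(1,4)–%(2,4)≠  → 2/5 unlike.
Row 2: %(2,0)–@(2,1)≠ %(2,0)–@(3,0)≠ @(2,1)–@(2,2)= @(2,1)–@(3,1)= @(2,2)–@(2,3)= @(2,2)–%(3,2)≠ @(2,3)–%(2,4)≠ @(2,3)–@(3,3)=  → 4/8 unlike.
Row 3: @(3,0)–@(3,1)= @(3,0)–@(4,0)= @(3,1)–%(3,2)≠ @(3,1)–%(4,1)≠ %(3,2)–@(3,3)≠ %(3,2)–@(4,2)≠ @(3,3)–%(4,3)≠ %(3,5)–@(4,5)≠  → 6/8 unlike.
Row 4: @(4,0)–%(4,1)≠ %(4,1)–@(4,2)≠ @(4,2)–%(4,3)≠ %(4,3)–%(4,4)= %(4,4)–@(4,5)≠  → 4/5 unlike.
Total adjacent occupied pairs: 33; unlike-type pairs: 19.

19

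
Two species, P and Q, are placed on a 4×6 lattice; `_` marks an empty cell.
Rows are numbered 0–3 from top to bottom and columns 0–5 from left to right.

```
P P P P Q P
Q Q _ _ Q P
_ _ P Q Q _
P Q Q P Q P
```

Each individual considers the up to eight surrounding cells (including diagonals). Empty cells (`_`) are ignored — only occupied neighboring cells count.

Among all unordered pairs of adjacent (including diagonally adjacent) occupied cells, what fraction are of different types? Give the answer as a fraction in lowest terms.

23/37

Scan each occupied cell's neighbors to the right and below (and the two forward diagonals) so each pair is counted once.
From row 0: 10 unlike of 15 pairs (running 10/15).
From row 1: 3 unlike of 6 pairs (running 13/21).
From row 2: 6 unlike of 11 pairs (running 19/32).
From row 3: 4 unlike of 5 pairs (running 23/37).
Total adjacent occupied pairs: 37; unlike-type pairs: 23.
23/37 is already in lowest terms.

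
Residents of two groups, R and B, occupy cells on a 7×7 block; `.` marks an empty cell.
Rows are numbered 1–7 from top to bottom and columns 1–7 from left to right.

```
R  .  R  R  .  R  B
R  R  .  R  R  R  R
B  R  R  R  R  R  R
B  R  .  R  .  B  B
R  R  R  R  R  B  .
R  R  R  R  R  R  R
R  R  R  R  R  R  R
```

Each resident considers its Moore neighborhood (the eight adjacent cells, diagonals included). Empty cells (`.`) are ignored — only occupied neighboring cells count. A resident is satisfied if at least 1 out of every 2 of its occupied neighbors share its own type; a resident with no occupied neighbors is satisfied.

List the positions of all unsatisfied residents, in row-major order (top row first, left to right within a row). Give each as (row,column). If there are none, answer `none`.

(1,1)R 2/2 ✓
(1,3)R 3/3 ✓
(1,4)R 3/3 ✓
(1,6)R 3/4 ✓
(1,7)B 0/3 ✗
(2,1)R 3/4 ✓
(2,2)R 5/6 ✓
(2,4)R 6/6 ✓
(2,5)R 7/7 ✓
(2,6)R 6/7 ✓
(2,7)R 4/5 ✓
(3,1)B 1/5 ✗
(3,2)R 4/6 ✓
(3,3)R 6/6 ✓
(3,4)R 5/5 ✓
(3,5)R 6/7 ✓
(3,6)R 5/7 ✓
(3,7)R 3/5 ✓
(4,1)B 1/5 ✗
(4,2)R 5/7 ✓
(4,4)R 6/6 ✓
(4,6)B 2/6 ✗
(4,7)B 2/4 ✓
(5,1)R 4/5 ✓
(5,2)R 6/7 ✓
(5,3)R 7/7 ✓
(5,4)R 6/6 ✓
(5,5)R 5/7 ✓
(5,6)B 2/6 ✗
(6,1)R 5/5 ✓
(6,2)R 8/8 ✓
(6,3)R 8/8 ✓
(6,4)R 8/8 ✓
(6,5)R 7/8 ✓
(6,6)R 6/7 ✓
(6,7)R 3/4 ✓
(7,1)R 3/3 ✓
(7,2)R 5/5 ✓
(7,3)R 5/5 ✓
(7,4)R 5/5 ✓
(7,5)R 5/5 ✓
(7,6)R 5/5 ✓
(7,7)R 3/3 ✓

(1,7), (3,1), (4,1), (4,6), (5,6)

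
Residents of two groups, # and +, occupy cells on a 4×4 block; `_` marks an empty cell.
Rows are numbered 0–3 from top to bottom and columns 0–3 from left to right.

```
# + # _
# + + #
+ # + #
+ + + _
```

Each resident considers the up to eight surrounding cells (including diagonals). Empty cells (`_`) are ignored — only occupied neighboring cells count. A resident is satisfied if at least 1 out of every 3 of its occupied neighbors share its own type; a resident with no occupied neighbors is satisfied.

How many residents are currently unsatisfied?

3

Row 0: (0,0)# 1/3 ok · (0,1)+ 2/5 ok · (0,2)# 1/4 unhappy
Row 1: (1,0)# 2/5 ok · (1,1)+ 4/8 ok · (1,2)+ 3/7 ok · (1,3)# 2/4 ok
Row 2: (2,0)+ 3/5 ok · (2,1)# 1/8 unhappy · (2,2)+ 4/7 ok · (2,3)# 1/4 unhappy
Row 3: (3,0)+ 2/3 ok · (3,1)+ 4/5 ok · (3,2)+ 2/4 ok
Unsatisfied: (0,2), (2,1), (2,3) — 3 in total.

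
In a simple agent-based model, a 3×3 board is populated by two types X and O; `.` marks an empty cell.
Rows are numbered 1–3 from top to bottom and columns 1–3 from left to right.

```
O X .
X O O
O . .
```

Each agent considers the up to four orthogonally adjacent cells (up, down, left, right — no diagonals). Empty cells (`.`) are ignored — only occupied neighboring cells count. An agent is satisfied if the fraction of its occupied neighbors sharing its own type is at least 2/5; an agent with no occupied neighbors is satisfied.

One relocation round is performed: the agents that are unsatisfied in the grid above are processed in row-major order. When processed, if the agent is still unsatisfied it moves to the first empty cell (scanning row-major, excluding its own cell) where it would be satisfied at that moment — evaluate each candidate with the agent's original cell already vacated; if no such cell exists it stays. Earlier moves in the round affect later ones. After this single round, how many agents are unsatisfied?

0

Initially unsatisfied (in order): (1,1), (1,2), (2,1), (2,2), (3,1).
  (1,1) → (1,3).
  (1,2) → (1,1).
  (2,1): no empty cell satisfies it; stays.
  (2,2): now satisfied by earlier moves; stays.
  (3,1) → (1,2).
Resulting grid:
X O O
X O O
. . .
All satisfied now.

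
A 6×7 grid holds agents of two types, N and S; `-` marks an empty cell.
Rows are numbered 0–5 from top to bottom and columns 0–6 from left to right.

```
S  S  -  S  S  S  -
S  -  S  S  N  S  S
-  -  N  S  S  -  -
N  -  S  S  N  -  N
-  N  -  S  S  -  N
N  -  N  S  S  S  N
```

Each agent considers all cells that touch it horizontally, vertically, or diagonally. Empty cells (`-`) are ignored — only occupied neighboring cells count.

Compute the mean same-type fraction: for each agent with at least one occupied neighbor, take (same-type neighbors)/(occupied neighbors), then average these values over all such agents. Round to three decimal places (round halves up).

Row 0: (0,0)S 2/2 · (0,1)S 3/3 · (0,3)S 3/4 · (0,4)S 4/5 · (0,5)S 3/4
Row 1: (1,0)S 2/2 · (1,2)S 4/5 · (1,3)S 5/7 · (1,4)N 0/7 · (1,5)S 4/5 · (1,6)S 2/2
Row 2: (2,2)N 0/5 · (2,3)S 5/8 · (2,4)S 4/6
Row 3: (3,0)N 1/1 · (3,2)S 3/5 · (3,3)S 5/7 · (3,4)N 0/5 · (3,6)N 1/1
Row 4: (4,1)N 3/4 · (4,3)S 5/7 · (4,4)S 5/6 · (4,6)N 2/3
Row 5: (5,0)N 1/1 · (5,2)N 1/3 · (5,3)S 3/4 · (5,4)S 4/4 · (5,5)S 2/4 · (5,6)N 1/2
Sum over 29 agents: 2/2 + 3/3 + 3/4 + 4/5 + 3/4 + 2/2 + 4/5 + 5/7 + 0/7 + 4/5 + 2/2 + 0/5 + 5/8 + 4/6 + 1/1 + 3/5 + 5/7 + 0/5 + 1/1 + 3/4 + 5/7 + 5/6 + 2/3 + 1/1 + 1/3 + 3/4 + 4/4 + 2/4 + 1/2 = 1135/56; mean = 1135/56 ÷ 29 = 1135/1624 = 0.698891… → 0.699.

0.699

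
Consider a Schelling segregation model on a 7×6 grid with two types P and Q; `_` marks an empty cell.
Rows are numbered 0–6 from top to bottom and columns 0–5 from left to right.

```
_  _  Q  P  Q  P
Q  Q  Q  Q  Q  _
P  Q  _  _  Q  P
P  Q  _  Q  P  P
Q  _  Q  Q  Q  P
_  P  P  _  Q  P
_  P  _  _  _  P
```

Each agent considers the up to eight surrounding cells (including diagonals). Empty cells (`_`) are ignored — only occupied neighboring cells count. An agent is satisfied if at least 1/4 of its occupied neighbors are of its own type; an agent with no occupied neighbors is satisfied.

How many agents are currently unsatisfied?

3

(0,2)Q 3/4 satisfied
(0,3)P 0/5 not
(0,4)Q 2/4 satisfied
(0,5)P 0/2 not
(1,0)Q 2/3 satisfied
(1,1)Q 4/5 satisfied
(1,2)Q 4/5 satisfied
(1,3)Q 5/6 satisfied
(1,4)Q 3/6 satisfied
(2,0)P 1/5 not
(2,1)Q 4/6 satisfied
(2,4)Q 3/6 satisfied
(2,5)P 2/4 satisfied
(3,0)P 1/4 satisfied
(3,1)Q 3/5 satisfied
(3,3)Q 4/5 satisfied
(3,4)P 3/7 satisfied
(3,5)P 3/5 satisfied
(4,0)Q 1/3 satisfied
(4,2)Q 3/5 satisfied
(4,3)Q 4/6 satisfied
(4,4)Q 3/7 satisfied
(4,5)P 3/5 satisfied
(5,1)P 2/4 satisfied
(5,2)P 2/4 satisfied
(5,4)Q 2/5 satisfied
(5,5)P 2/4 satisfied
(6,1)P 2/2 satisfied
(6,5)P 1/2 satisfied
Unsatisfied: (0,3), (0,5), (2,0) — 3 in total.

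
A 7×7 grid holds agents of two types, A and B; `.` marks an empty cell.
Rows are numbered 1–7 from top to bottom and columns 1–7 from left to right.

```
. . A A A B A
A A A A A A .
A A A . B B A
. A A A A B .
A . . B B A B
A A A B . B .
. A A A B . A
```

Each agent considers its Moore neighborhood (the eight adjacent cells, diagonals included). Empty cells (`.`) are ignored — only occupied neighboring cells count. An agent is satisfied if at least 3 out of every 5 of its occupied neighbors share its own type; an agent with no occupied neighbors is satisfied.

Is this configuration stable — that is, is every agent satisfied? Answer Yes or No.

(1,3)A 4/4 satisfied
(1,4)A 5/5 satisfied
(1,5)A 4/5 satisfied
(1,6)B 0/4 not
(1,7)A 1/2 not
(2,1)A 3/3 satisfied
(2,2)A 6/6 satisfied
(2,3)A 6/6 satisfied
(2,4)A 6/7 satisfied
(2,5)A 4/7 not
(2,6)A 4/7 not
(3,1)A 4/4 satisfied
(3,2)A 7/7 satisfied
(3,3)A 7/7 satisfied
(3,5)B 2/7 not
(3,6)B 2/6 not
(3,7)A 1/3 not
(4,2)A 5/5 satisfied
(4,3)A 4/5 satisfied
(4,4)A 3/6 not
(4,5)A 2/7 not
(4,6)B 4/7 not
(5,1)A 3/3 satisfied
(5,4)B 2/6 not
(5,5)B 4/7 not
(5,6)A 1/5 not
(5,7)B 2/3 satisfied
(6,1)A 3/3 satisfied
(6,2)A 5/5 satisfied
(6,3)A 4/6 satisfied
(6,4)B 3/6 not
(6,6)B 3/5 satisfied
(7,2)A 4/4 satisfied
(7,3)A 4/5 satisfied
(7,4)A 2/4 not
(7,5)B 2/3 satisfied
(7,7)A 0/1 not
For instance (1,6) has only 0/4 same-type neighbors, below 3/5.

No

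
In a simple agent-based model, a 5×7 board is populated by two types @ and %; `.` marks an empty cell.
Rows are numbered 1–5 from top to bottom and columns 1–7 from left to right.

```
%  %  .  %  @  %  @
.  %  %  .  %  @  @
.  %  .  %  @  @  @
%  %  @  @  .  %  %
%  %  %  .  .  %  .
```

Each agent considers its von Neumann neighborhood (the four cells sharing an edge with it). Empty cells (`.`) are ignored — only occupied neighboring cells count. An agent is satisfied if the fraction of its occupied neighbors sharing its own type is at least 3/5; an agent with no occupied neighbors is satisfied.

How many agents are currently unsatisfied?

12

Row 1: (1,1)% 1/1 ok · (1,2)% 2/2 ok · (1,4)% 0/1 unhappy · (1,5)@ 0/3 unhappy · (1,6)% 0/3 unhappy · (1,7)@ 1/2 unhappy
Row 2: (2,2)% 3/3 ok · (2,3)% 1/1 ok · (2,5)% 0/3 unhappy · (2,6)@ 2/4 unhappy · (2,7)@ 3/3 ok
Row 3: (3,2)% 2/2 ok · (3,4)% 0/2 unhappy · (3,5)@ 1/3 unhappy · (3,6)@ 3/4 ok · (3,7)@ 2/3 ok
Row 4: (4,1)% 2/2 ok · (4,2)% 3/4 ok · (4,3)@ 1/3 unhappy · (4,4)@ 1/2 unhappy · (4,6)% 2/3 ok · (4,7)% 1/2 unhappy
Row 5: (5,1)% 2/2 ok · (5,2)% 3/3 ok · (5,3)% 1/2 unhappy · (5,6)% 1/1 ok
Unsatisfied: (1,4), (1,5), (1,6), (1,7), (2,5), (2,6), (3,4), (3,5), (4,3), (4,4), (4,7), (5,3) — 12 in total.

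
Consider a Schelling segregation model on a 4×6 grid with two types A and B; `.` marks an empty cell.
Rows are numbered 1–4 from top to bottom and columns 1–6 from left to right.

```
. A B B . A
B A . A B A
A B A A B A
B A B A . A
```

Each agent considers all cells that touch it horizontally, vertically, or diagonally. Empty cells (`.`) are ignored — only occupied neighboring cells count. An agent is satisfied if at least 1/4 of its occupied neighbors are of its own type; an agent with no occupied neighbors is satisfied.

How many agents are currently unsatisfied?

2

Row 1: (1,2)A 1/3 ok · (1,3)B 1/4 ok · (1,4)B 2/3 ok · (1,6)A 1/2 ok
Row 2: (2,1)B 1/4 ok · (2,2)A 3/6 ok · (2,4)A 2/6 ok · (2,5)B 2/7 ok · (2,6)A 2/4 ok
Row 3: (3,1)A 2/5 ok · (3,2)B 3/7 ok · (3,3)A 5/7 ok · (3,4)A 3/6 ok · (3,5)B 1/7 unhappy · (3,6)A 2/4 ok
Row 4: (4,1)B 1/3 ok · (4,2)A 2/5 ok · (4,3)B 1/5 unhappy · (4,4)A 2/4 ok · (4,6)A 1/2 ok
Unsatisfied: (3,5), (4,3) — 2 in total.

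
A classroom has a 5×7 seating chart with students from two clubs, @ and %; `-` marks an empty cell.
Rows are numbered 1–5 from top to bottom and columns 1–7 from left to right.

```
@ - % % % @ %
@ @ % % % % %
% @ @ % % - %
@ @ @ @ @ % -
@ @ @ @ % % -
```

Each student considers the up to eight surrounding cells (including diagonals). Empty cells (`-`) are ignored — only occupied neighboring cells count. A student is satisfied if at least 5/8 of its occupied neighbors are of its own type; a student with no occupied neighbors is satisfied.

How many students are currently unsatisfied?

7

(1,1)@ 2/2 ✓
(1,3)% 3/4 ✓
(1,4)% 5/5 ✓
(1,5)% 4/5 ✓
(1,6)@ 0/5 ✗
(1,7)% 2/3 ✓
(2,1)@ 3/4 ✓
(2,2)@ 4/7 ✗
(2,3)% 4/7 ✗
(2,4)% 7/8 ✓
(2,5)% 6/7 ✓
(2,6)% 6/7 ✓
(2,7)% 3/4 ✓
(3,1)% 0/5 ✗
(3,2)@ 6/8 ✓
(3,3)@ 5/8 ✓
(3,4)% 4/8 ✗
(3,5)% 5/7 ✓
(3,7)% 3/3 ✓
(4,1)@ 4/5 ✓
(4,2)@ 7/8 ✓
(4,3)@ 7/8 ✓
(4,4)@ 5/8 ✓
(4,5)@ 2/7 ✗
(4,6)% 4/5 ✓
(5,1)@ 3/3 ✓
(5,2)@ 5/5 ✓
(5,3)@ 5/5 ✓
(5,4)@ 4/5 ✓
(5,5)% 2/5 ✗
(5,6)% 2/3 ✓
Unsatisfied: (1,6), (2,2), (2,3), (3,1), (3,4), (4,5), (5,5) — 7 in total.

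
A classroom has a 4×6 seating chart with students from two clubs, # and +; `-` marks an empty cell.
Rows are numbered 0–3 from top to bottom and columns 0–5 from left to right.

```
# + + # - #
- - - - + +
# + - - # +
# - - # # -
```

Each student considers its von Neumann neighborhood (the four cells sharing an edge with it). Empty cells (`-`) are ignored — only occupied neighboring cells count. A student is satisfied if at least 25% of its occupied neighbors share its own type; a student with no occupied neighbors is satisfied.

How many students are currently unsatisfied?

4

(0,0)# 0/1 unhappy
(0,1)+ 1/2 ok
(0,2)+ 1/2 ok
(0,3)# 0/1 unhappy
(0,5)# 0/1 unhappy
(1,4)+ 1/2 ok
(1,5)+ 2/3 ok
(2,0)# 1/2 ok
(2,1)+ 0/1 unhappy
(2,4)# 1/3 ok
(2,5)+ 1/2 ok
(3,0)# 1/1 ok
(3,3)# 1/1 ok
(3,4)# 2/2 ok
Unsatisfied: (0,0), (0,3), (0,5), (2,1) — 4 in total.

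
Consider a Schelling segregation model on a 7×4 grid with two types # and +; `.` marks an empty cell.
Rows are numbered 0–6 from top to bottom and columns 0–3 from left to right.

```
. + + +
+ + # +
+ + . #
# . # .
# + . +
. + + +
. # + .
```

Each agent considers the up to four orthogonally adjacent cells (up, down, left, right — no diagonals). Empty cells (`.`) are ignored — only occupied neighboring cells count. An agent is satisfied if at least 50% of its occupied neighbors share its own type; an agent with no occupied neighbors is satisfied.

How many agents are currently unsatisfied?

4

(0,1)+ 2/2 ✓
(0,2)+ 2/3 ✓
(0,3)+ 2/2 ✓
(1,0)+ 2/2 ✓
(1,1)+ 3/4 ✓
(1,2)# 0/3 ✗
(1,3)+ 1/3 ✗
(2,0)+ 2/3 ✓
(2,1)+ 2/2 ✓
(2,3)# 0/1 ✗
(3,0)# 1/2 ✓
(3,2)# 0/0 ✓
(4,0)# 1/2 ✓
(4,1)+ 1/2 ✓
(4,3)+ 1/1 ✓
(5,1)+ 2/3 ✓
(5,2)+ 3/3 ✓
(5,3)+ 2/2 ✓
(6,1)# 0/2 ✗
(6,2)+ 1/2 ✓
Unsatisfied: (1,2), (1,3), (2,3), (6,1) — 4 in total.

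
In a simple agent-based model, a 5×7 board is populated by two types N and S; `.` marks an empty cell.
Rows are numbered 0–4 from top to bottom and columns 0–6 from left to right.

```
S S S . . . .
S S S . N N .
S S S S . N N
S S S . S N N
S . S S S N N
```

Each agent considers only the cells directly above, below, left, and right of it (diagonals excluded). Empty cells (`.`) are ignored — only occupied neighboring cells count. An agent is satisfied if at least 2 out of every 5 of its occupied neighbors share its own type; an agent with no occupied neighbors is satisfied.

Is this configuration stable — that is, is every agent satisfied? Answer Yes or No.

Row 0: (0,0)S 2/2 ✓ · (0,1)S 3/3 ✓ · (0,2)S 2/2 ✓
Row 1: (1,0)S 3/3 ✓ · (1,1)S 4/4 ✓ · (1,2)S 3/3 ✓ · (1,4)N 1/1 ✓ · (1,5)N 2/2 ✓
Row 2: (2,0)S 3/3 ✓ · (2,1)S 4/4 ✓ · (2,2)S 4/4 ✓ · (2,3)S 1/1 ✓ · (2,5)N 3/3 ✓ · (2,6)N 2/2 ✓
Row 3: (3,0)S 3/3 ✓ · (3,1)S 3/3 ✓ · (3,2)S 3/3 ✓ · (3,4)S 1/2 ✓ · (3,5)N 3/4 ✓ · (3,6)N 3/3 ✓
Row 4: (4,0)S 1/1 ✓ · (4,2)S 2/2 ✓ · (4,3)S 2/2 ✓ · (4,4)S 2/3 ✓ · (4,5)N 2/3 ✓ · (4,6)N 2/2 ✓
All meet the threshold, so the configuration is stable.

Yes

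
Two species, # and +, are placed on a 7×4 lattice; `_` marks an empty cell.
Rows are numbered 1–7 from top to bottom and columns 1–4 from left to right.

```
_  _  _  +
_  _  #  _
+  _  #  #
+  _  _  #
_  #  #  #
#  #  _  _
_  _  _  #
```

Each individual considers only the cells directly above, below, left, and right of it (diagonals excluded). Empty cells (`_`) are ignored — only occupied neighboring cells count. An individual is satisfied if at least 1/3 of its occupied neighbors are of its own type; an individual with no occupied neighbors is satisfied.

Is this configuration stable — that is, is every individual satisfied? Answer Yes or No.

Row 1: (1,4)+ 0/0 ✓
Row 2: (2,3)# 1/1 ✓
Row 3: (3,1)+ 1/1 ✓ · (3,3)# 2/2 ✓ · (3,4)# 2/2 ✓
Row 4: (4,1)+ 1/1 ✓ · (4,4)# 2/2 ✓
Row 5: (5,2)# 2/2 ✓ · (5,3)# 2/2 ✓ · (5,4)# 2/2 ✓
Row 6: (6,1)# 1/1 ✓ · (6,2)# 2/2 ✓
Row 7: (7,4)# 0/0 ✓
All meet the threshold, so the configuration is stable.

Yes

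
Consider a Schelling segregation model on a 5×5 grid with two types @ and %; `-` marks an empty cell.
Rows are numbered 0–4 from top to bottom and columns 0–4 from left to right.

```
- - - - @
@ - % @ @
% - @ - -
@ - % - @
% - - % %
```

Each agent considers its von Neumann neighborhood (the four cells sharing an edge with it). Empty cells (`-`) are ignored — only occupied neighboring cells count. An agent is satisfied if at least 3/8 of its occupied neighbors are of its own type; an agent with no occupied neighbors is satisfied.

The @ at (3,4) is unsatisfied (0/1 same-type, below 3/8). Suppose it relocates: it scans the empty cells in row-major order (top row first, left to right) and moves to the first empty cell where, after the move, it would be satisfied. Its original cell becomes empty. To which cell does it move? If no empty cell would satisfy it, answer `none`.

Vacating (3,4). Empty cells in order:
  (0,0): 1/1 same-type → satisfied — stop here.

(0,0)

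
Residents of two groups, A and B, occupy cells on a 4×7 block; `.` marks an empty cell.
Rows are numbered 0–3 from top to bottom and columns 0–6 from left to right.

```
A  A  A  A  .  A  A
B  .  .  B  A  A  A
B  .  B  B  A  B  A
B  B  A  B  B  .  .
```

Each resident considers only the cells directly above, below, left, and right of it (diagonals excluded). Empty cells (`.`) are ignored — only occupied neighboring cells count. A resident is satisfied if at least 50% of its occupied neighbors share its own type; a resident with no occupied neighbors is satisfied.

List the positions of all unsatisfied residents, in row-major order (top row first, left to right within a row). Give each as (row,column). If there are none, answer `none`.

(0,0)A 1/2 ✓
(0,1)A 2/2 ✓
(0,2)A 2/2 ✓
(0,3)A 1/2 ✓
(0,5)A 2/2 ✓
(0,6)A 2/2 ✓
(1,0)B 1/2 ✓
(1,3)B 1/3 ✗
(1,4)A 2/3 ✓
(1,5)A 3/4 ✓
(1,6)A 3/3 ✓
(2,0)B 2/2 ✓
(2,2)B 1/2 ✓
(2,3)B 3/4 ✓
(2,4)A 1/4 ✗
(2,5)B 0/3 ✗
(2,6)A 1/2 ✓
(3,0)B 2/2 ✓
(3,1)B 1/2 ✓
(3,2)A 0/3 ✗
(3,3)B 2/3 ✓
(3,4)B 1/2 ✓

(1,3), (2,4), (2,5), (3,2)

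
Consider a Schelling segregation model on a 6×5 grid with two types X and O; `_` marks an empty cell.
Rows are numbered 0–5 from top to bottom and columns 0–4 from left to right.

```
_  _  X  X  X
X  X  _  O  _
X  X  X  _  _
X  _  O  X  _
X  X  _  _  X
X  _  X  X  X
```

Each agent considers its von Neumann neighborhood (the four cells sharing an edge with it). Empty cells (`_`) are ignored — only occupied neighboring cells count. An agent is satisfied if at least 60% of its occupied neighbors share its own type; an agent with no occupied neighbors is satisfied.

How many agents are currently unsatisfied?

4

(0,2)X 1/1 ✓
(0,3)X 2/3 ✓
(0,4)X 1/1 ✓
(1,0)X 2/2 ✓
(1,1)X 2/2 ✓
(1,3)O 0/1 ✗
(2,0)X 3/3 ✓
(2,1)X 3/3 ✓
(2,2)X 1/2 ✗
(3,0)X 2/2 ✓
(3,2)O 0/2 ✗
(3,3)X 0/1 ✗
(4,0)X 3/3 ✓
(4,1)X 1/1 ✓
(4,4)X 1/1 ✓
(5,0)X 1/1 ✓
(5,2)X 1/1 ✓
(5,3)X 2/2 ✓
(5,4)X 2/2 ✓
Unsatisfied: (1,3), (2,2), (3,2), (3,3) — 4 in total.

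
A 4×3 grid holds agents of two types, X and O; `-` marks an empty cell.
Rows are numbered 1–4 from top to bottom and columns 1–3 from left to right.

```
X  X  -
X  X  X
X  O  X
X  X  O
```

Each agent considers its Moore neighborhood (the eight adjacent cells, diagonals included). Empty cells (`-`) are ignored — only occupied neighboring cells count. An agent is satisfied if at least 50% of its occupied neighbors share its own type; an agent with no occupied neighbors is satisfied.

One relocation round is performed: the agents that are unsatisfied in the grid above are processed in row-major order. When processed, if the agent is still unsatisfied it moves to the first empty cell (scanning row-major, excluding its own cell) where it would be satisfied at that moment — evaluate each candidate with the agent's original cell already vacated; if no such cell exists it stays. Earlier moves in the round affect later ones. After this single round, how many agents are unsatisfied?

Initially unsatisfied (in order): (3,2), (4,3).
  (3,2): no empty cell satisfies it; stays.
  (4,3): no empty cell satisfies it; stays.
Resulting grid:
X X -
X X X
X O X
X X O
Unsatisfied now: (3,2), (4,3).

2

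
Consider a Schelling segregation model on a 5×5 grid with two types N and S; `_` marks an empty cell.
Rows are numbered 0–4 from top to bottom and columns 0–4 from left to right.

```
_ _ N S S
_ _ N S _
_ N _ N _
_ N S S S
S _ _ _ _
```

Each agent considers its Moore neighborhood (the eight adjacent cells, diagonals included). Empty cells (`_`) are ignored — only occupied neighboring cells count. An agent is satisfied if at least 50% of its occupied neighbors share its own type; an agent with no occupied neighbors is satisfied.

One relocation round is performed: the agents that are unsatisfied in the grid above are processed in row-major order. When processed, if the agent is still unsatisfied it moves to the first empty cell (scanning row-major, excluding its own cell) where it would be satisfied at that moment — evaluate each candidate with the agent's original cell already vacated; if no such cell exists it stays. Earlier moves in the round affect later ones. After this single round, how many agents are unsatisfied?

Initially unsatisfied (in order): (0,2), (1,3), (2,3), (3,1), (3,2), (4,0).
  (0,2) → (0,0).
  (1,3): now satisfied by earlier moves; stays.
  (2,3) → (0,1).
  (3,1) → (0,2).
  (3,2): now satisfied by earlier moves; stays.
  (4,0): now satisfied by earlier moves; stays.
Resulting grid:
N N N S S
_ _ N S _
_ N _ _ _
_ _ S S S
S _ _ _ _
All satisfied now.

0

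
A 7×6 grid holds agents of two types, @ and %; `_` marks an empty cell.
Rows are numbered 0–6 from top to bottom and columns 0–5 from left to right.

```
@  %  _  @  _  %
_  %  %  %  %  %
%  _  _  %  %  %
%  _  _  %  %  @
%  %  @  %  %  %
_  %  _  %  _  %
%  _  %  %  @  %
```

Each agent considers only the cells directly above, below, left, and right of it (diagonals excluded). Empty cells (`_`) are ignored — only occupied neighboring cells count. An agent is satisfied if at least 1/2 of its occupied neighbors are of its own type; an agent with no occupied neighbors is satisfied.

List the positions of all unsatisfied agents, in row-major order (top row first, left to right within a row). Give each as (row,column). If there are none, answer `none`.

Row 0: (0,0)@ 0/1 not · (0,1)% 1/2 satisfied · (0,3)@ 0/1 not · (0,5)% 1/1 satisfied
Row 1: (1,1)% 2/2 satisfied · (1,2)% 2/2 satisfied · (1,3)% 3/4 satisfied · (1,4)% 3/3 satisfied · (1,5)% 3/3 satisfied
Row 2: (2,0)% 1/1 satisfied · (2,3)% 3/3 satisfied · (2,4)% 4/4 satisfied · (2,5)% 2/3 satisfied
Row 3: (3,0)% 2/2 satisfied · (3,3)% 3/3 satisfied · (3,4)% 3/4 satisfied · (3,5)@ 0/3 not
Row 4: (4,0)% 2/2 satisfied · (4,1)% 2/3 satisfied · (4,2)@ 0/2 not · (4,3)% 3/4 satisfied · (4,4)% 3/3 satisfied · (4,5)% 2/3 satisfied
Row 5: (5,1)% 1/1 satisfied · (5,3)% 2/2 satisfied · (5,5)% 2/2 satisfied
Row 6: (6,0)% 0/0 satisfied · (6,2)% 1/1 satisfied · (6,3)% 2/3 satisfied · (6,4)@ 0/2 not · (6,5)% 1/2 satisfied

(0,0), (0,3), (3,5), (4,2), (6,4)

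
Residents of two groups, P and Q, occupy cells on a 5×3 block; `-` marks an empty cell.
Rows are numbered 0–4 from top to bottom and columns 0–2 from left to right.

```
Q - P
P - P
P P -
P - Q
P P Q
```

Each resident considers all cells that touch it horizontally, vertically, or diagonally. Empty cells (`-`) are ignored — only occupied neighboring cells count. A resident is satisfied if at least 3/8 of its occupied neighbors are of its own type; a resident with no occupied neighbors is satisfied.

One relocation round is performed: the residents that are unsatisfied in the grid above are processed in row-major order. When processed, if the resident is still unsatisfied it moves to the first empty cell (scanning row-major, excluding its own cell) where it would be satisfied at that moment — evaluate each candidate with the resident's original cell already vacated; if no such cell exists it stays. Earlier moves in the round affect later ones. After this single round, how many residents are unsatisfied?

Initially unsatisfied (in order): (0,0), (3,2).
  (0,0): no empty cell satisfies it; stays.
  (3,2): no empty cell satisfies it; stays.
Resulting grid:
Q - P
P - P
P P -
P - Q
P P Q
Unsatisfied now: (0,0), (3,2).

2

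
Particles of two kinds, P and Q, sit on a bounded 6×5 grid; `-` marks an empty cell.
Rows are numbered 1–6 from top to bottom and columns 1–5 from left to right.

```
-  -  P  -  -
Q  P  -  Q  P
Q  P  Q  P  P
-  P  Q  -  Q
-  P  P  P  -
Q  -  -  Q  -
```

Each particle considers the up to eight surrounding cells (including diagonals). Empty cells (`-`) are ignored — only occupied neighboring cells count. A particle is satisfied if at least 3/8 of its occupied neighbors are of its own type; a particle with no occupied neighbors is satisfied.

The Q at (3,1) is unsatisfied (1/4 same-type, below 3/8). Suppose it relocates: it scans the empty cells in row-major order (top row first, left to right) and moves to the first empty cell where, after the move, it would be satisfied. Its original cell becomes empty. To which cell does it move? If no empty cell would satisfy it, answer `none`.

(1,1)

Vacating (3,1). Empty cells in order:
  (1,1): 1/2 same-type → satisfied — stop here.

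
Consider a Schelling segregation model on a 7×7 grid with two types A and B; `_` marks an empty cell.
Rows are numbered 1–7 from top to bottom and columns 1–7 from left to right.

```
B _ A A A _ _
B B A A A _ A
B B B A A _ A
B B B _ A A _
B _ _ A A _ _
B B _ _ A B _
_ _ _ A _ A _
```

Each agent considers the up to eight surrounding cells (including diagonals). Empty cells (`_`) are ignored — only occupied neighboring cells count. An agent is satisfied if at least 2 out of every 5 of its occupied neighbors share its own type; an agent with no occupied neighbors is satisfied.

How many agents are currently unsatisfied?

1

(1,1)B 2/2 satisfied
(1,3)A 3/4 satisfied
(1,4)A 5/5 satisfied
(1,5)A 3/3 satisfied
(2,1)B 4/4 satisfied
(2,2)B 5/7 satisfied
(2,3)A 4/7 satisfied
(2,4)A 7/8 satisfied
(2,5)A 5/5 satisfied
(2,7)A 1/1 satisfied
(3,1)B 5/5 satisfied
(3,2)B 7/8 satisfied
(3,3)B 4/7 satisfied
(3,4)A 5/7 satisfied
(3,5)A 5/5 satisfied
(3,7)A 2/2 satisfied
(4,1)B 4/4 satisfied
(4,2)B 6/6 satisfied
(4,3)B 3/5 satisfied
(4,5)A 5/5 satisfied
(4,6)A 4/4 satisfied
(5,1)B 4/4 satisfied
(5,4)A 3/4 satisfied
(5,5)A 4/5 satisfied
(6,1)B 2/2 satisfied
(6,2)B 2/2 satisfied
(6,5)A 4/5 satisfied
(6,6)B 0/3 not
(7,4)A 1/1 satisfied
(7,6)A 1/2 satisfied
Unsatisfied: (6,6) — 1 in total.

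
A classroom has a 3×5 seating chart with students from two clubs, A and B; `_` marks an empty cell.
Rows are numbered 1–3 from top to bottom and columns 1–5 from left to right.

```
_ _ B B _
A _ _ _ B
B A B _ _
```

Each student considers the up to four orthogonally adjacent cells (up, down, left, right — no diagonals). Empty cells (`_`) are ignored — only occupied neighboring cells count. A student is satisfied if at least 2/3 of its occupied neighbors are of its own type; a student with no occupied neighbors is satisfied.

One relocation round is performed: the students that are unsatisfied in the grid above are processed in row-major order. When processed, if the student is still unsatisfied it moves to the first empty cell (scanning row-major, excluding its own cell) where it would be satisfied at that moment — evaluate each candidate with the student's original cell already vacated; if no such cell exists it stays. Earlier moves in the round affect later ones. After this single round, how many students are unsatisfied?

0

Initially unsatisfied (in order): (2,1), (3,1), (3,2), (3,3).
  (2,1) → (1,1).
  (3,1) → (1,5).
  (3,2) → (2,1).
  (3,3): now satisfied by earlier moves; stays.
Resulting grid:
A _ B B B
A _ _ _ B
_ _ B _ _
All satisfied now.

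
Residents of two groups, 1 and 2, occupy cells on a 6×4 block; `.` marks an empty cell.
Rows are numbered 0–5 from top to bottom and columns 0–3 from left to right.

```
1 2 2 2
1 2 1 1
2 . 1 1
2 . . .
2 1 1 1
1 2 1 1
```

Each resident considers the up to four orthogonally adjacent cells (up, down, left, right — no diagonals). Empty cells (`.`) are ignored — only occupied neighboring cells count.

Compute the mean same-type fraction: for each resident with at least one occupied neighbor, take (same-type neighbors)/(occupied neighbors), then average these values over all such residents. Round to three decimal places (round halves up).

0.600

(0,0)1 1/2
(0,1)2 2/3
(0,2)2 2/3
(0,3)2 1/2
(1,0)1 1/3
(1,1)2 1/3
(1,2)1 2/4
(1,3)1 2/3
(2,0)2 1/2
(2,2)1 2/2
(2,3)1 2/2
(3,0)2 2/2
(4,0)2 1/3
(4,1)1 1/3
(4,2)1 3/3
(4,3)1 2/2
(5,0)1 0/2
(5,1)2 0/3
(5,2)1 2/3
(5,3)1 2/2
Sum over 20 residents: 1/2 + 2/3 + 2/3 + 1/2 + 1/3 + 1/3 + 2/4 + 2/3 + 1/2 + 2/2 + 2/2 + 2/2 + 1/3 + 1/3 + 3/3 + 2/2 + 0/2 + 0/3 + 2/3 + 2/2 = 12; mean = 12 ÷ 20 = 3/5 = 0.6 → 0.600.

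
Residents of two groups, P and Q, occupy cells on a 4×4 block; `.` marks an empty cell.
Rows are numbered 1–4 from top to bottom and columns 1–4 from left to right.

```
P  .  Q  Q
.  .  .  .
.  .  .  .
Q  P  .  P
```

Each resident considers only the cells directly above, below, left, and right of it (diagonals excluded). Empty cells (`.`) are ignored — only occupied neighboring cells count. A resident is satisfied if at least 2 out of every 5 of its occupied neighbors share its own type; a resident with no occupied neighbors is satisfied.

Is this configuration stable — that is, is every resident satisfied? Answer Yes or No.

(1,1)P 0/0 satisfied
(1,3)Q 1/1 satisfied
(1,4)Q 1/1 satisfied
(4,1)Q 0/1 not
(4,2)P 0/1 not
(4,4)P 0/0 satisfied
For instance (4,1) has only 0/1 same-type neighbors, below 2/5.

No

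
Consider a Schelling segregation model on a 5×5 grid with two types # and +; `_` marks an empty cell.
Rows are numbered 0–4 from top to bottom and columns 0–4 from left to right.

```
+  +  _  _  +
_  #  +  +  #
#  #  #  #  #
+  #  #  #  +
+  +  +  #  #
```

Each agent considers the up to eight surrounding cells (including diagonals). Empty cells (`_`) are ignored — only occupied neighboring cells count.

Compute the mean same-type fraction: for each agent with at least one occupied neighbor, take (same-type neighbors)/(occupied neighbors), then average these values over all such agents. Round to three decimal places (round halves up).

(0,0)+ 1/2
(0,1)+ 2/3
(0,4)+ 1/2
(1,1)# 3/6
(1,2)+ 2/6
(1,3)+ 2/6
(1,4)# 2/4
(2,0)# 3/4
(2,1)# 5/7
(2,2)# 6/8
(2,3)# 5/8
(2,4)# 3/5
(3,0)+ 2/5
(3,1)# 4/8
(3,2)# 6/8
(3,3)# 6/8
(3,4)+ 0/5
(4,0)+ 2/3
(4,1)+ 3/5
(4,2)+ 1/5
(4,3)# 3/5
(4,4)# 2/3
Sum over 22 agents: 1/2 + 2/3 + 1/2 + 3/6 + 2/6 + 2/6 + 2/4 + 3/4 + 5/7 + 6/8 + 5/8 + 3/5 + 2/5 + 4/8 + 6/8 + 6/8 + 0/5 + 2/3 + 3/5 + 1/5 + 3/5 + 2/3 = 10001/840; mean = 10001/840 ÷ 22 = 10001/18480 = 0.541179… → 0.541.

0.541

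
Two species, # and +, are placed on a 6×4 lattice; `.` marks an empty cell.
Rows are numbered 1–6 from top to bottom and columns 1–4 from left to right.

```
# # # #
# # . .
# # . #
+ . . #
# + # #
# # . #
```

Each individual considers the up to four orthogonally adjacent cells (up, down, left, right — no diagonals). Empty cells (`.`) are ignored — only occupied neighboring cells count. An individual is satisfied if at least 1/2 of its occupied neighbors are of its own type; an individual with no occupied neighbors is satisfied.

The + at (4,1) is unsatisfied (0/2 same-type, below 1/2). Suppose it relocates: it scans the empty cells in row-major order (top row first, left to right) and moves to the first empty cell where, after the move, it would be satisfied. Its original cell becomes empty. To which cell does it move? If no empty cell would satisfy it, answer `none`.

(4,2)

Vacating (4,1). Empty cells in order:
  (2,3): 0/2 same-type → still unsatisfied.
  (2,4): 0/2 same-type → still unsatisfied.
  (3,3): 0/2 same-type → still unsatisfied.
  (4,2): 1/2 same-type → satisfied — stop here.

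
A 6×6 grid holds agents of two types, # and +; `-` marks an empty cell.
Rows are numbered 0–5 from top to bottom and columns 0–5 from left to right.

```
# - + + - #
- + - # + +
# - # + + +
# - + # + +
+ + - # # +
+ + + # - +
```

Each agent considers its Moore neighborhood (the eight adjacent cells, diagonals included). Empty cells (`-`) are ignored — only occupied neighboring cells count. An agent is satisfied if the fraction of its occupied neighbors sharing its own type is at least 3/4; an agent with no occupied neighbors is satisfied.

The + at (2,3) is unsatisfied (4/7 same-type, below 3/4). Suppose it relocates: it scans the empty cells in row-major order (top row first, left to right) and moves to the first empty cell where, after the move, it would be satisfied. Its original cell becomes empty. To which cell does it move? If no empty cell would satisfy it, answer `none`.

Vacating (2,3). Empty cells in order:
  (0,1): 2/3 same-type → still unsatisfied.
  (0,4): 3/5 same-type → still unsatisfied.
  (1,0): 1/3 same-type → still unsatisfied.
  (1,2): 3/5 same-type → still unsatisfied.
  (2,1): 2/5 same-type → still unsatisfied.
  (3,1): 3/6 same-type → still unsatisfied.
  (4,2): 4/7 same-type → still unsatisfied.
  (5,4): 2/5 same-type → still unsatisfied.

none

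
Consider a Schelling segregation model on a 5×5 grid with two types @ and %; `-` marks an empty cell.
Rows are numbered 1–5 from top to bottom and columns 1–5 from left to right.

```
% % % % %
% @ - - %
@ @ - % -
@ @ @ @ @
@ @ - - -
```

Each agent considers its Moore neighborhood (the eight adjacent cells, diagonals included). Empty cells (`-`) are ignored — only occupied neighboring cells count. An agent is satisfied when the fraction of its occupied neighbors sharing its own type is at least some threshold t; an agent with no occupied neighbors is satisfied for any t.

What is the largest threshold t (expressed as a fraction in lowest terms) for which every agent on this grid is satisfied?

1/4

Row 1: (1,1)% 2/3 · (1,2)% 3/4 · (1,3)% 2/3 · (1,4)% 3/3 · (1,5)% 2/2
Row 2: (2,1)% 2/5 · (2,2)@ 2/6 · (2,5)% 3/3
Row 3: (3,1)@ 4/5 · (3,2)@ 5/6 · (3,4)% 1/4
Row 4: (4,1)@ 5/5 · (4,2)@ 6/6 · (4,3)@ 4/5 · (4,4)@ 2/3 · (4,5)@ 1/2
Row 5: (5,1)@ 3/3 · (5,2)@ 4/4
The smallest same-type fraction is 1/4 at (3,4), which reduces to 1/4. Any threshold above that leaves this agent unsatisfied.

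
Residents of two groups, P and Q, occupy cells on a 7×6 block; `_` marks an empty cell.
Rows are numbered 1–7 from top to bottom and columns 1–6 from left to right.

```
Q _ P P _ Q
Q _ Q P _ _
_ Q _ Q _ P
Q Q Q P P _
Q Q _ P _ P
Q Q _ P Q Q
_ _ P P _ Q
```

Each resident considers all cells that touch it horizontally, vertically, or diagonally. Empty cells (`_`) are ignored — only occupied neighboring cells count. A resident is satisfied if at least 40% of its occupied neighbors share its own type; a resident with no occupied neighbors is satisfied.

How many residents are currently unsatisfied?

Row 1: (1,1)Q 1/1 satisfied · (1,3)P 2/3 satisfied · (1,4)P 2/3 satisfied · (1,6)Q 0/0 satisfied
Row 2: (2,1)Q 2/2 satisfied · (2,3)Q 2/5 satisfied · (2,4)P 2/4 satisfied
Row 3: (3,2)Q 5/5 satisfied · (3,4)Q 2/5 satisfied · (3,6)P 1/1 satisfied
Row 4: (4,1)Q 4/4 satisfied · (4,2)Q 5/5 satisfied · (4,3)Q 4/6 satisfied · (4,4)P 2/4 satisfied · (4,5)P 4/5 satisfied
Row 5: (5,1)Q 5/5 satisfied · (5,2)Q 6/6 satisfied · (5,4)P 3/5 satisfied · (5,6)P 1/3 not
Row 6: (6,1)Q 3/3 satisfied · (6,2)Q 3/4 satisfied · (6,4)P 3/4 satisfied · (6,5)Q 2/6 not · (6,6)Q 2/3 satisfied
Row 7: (7,3)P 2/3 satisfied · (7,4)P 2/3 satisfied · (7,6)Q 2/2 satisfied
Unsatisfied: (5,6), (6,5) — 2 in total.

2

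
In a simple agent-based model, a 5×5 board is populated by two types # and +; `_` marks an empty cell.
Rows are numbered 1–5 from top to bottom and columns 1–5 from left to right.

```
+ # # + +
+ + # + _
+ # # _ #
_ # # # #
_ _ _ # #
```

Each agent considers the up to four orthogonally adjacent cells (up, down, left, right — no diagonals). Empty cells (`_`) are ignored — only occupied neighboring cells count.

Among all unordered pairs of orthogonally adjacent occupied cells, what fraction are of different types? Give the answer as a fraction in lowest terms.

7/25

Scan each occupied cell's neighbors to the right and below so each pair is counted once.
From row 1: 3 unlike of 8 pairs (running 3/8).
From row 2: 3 unlike of 6 pairs (running 6/14).
From row 3: 1 unlike of 5 pairs (running 7/19).
From row 4: 0 unlike of 5 pairs (running 7/24).
From row 5: 0 unlike of 1 pairs (running 7/25).
Total adjacent occupied pairs: 25; unlike-type pairs: 7.
7/25 is already in lowest terms.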